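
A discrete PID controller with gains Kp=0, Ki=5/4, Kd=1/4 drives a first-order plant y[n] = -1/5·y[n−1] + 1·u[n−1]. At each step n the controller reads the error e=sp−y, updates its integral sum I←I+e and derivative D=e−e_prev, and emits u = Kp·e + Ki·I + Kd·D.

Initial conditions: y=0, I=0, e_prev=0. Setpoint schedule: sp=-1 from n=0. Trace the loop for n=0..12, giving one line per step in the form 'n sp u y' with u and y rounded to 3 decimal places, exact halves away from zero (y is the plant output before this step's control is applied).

(exact arithmetic carried between steps; '≈' marks a value shown rounded to 6 d.p. or computed from one; I and e_prev carry over from the previous line; the table rounds u and y to 3 d.p., halves away from zero)
n=0: y=0, sp=-1, e=sp−y=-1; I=-1, D=e−e_prev=-1; u=0·(-1)+5/4·(-1)+1/4·(-1)=-1.5; next y=-1/5·0+1·(-1.5)=-1.5
n=1: y=-1.5, sp=-1, e=sp−y=0.5; I=-0.5, D=e−e_prev=1.5; u=0·0.5+5/4·(-0.5)+1/4·1.5=-0.25; next y=-1/5·(-1.5)+1·(-0.25)=0.05
n=2: y=0.05, sp=-1, e=sp−y=-1.05; I=-1.55, D=e−e_prev=-1.55; u=0·(-1.05)+5/4·(-1.55)+1/4·(-1.55)=-2.325; next y=-1/5·0.05+1·(-2.325)=-2.335
n=3: y=-2.335, sp=-1, e=sp−y=1.335; I=-0.215, D=e−e_prev=2.385; u=0·1.335+5/4·(-0.215)+1/4·2.385=0.3275; next y=-1/5·(-2.335)+1·0.3275=0.7945
n=4: y=0.7945, sp=-1, e=sp−y=-1.7945; I=-2.0095, D=e−e_prev=-3.1295; u=0·(-1.7945)+5/4·(-2.0095)+1/4·(-3.1295)=-3.29425; next y=-1/5·0.7945+1·(-3.29425)=-3.45315
n=5: y=-3.45315, sp=-1, e=sp−y=2.45315; I=0.44365, D=e−e_prev=4.24765; u=0·2.45315+5/4·0.44365+1/4·4.24765=1.616475; next y=-1/5·(-3.45315)+1·1.616475=2.307105
n=6: y=2.307105, sp=-1, e=sp−y=-3.307105; I=-2.863455, D=e−e_prev=-5.760255; u=0·(-3.307105)+5/4·(-2.863455)+1/4·(-5.760255)≈-5.019383; next y=-1/5·2.307105+1·(-5.019383)≈-5.480804
n=7: y≈-5.480804, sp=-1, e=sp−y≈4.480804; I≈1.617349, D=e−e_prev≈7.787909; u=0·4.480804+5/4·1.617349+1/4·7.787909≈3.968663; next y=-1/5·(-5.480804)+1·3.968663≈5.064823
n=8: y≈5.064823, sp=-1, e=sp−y≈-6.064823; I≈-4.447475, D=e−e_prev≈-10.545627; u=0·(-6.064823)+5/4·(-4.447475)+1/4·(-10.545627)≈-8.195750; next y=-1/5·5.064823+1·(-8.195750)≈-9.208715
n=9: y≈-9.208715, sp=-1, e=sp−y≈8.208715; I≈3.761240, D=e−e_prev≈14.273539; u=0·8.208715+5/4·3.761240+1/4·14.273539≈8.269935; next y=-1/5·(-9.208715)+1·8.269935≈10.111678
n=10: y≈10.111678, sp=-1, e=sp−y≈-11.111678; I≈-7.350438, D=e−e_prev≈-19.320393; u=0·(-11.111678)+5/4·(-7.350438)+1/4·(-19.320393)≈-14.018145; next y=-1/5·10.111678+1·(-14.018145)≈-16.040481
n=11: y≈-16.040481, sp=-1, e=sp−y≈15.040481; I≈7.690043, D=e−e_prev≈26.152159; u=0·15.040481+5/4·7.690043+1/4·26.152159≈16.150594; next y=-1/5·(-16.040481)+1·16.150594≈19.358690
n=12: y≈19.358690, sp=-1, e=sp−y≈-20.358690; I≈-12.668647, D=e−e_prev≈-35.399171; u=0·(-20.358690)+5/4·(-12.668647)+1/4·(-35.399171)≈-24.685601; next y=-1/5·19.358690+1·(-24.685601)≈-28.557339

0 -1 -1.500 0.000
1 -1 -0.250 -1.500
2 -1 -2.325 0.050
3 -1 0.328 -2.335
4 -1 -3.294 0.795
5 -1 1.616 -3.453
6 -1 -5.019 2.307
7 -1 3.969 -5.481
8 -1 -8.196 5.065
9 -1 8.270 -9.209
10 -1 -14.018 10.112
11 -1 16.151 -16.040
12 -1 -24.686 19.359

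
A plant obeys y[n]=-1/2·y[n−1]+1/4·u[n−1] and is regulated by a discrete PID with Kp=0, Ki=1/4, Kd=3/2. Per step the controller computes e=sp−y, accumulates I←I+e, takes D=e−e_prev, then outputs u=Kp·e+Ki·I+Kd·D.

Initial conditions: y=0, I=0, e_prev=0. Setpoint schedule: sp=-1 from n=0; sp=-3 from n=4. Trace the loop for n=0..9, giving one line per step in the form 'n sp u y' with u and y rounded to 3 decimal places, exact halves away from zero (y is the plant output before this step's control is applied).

(exact arithmetic carried between steps; '≈' marks a value shown rounded to 6 d.p. or computed from one; I and e_prev carry over from the previous line; the table rounds u and y to 3 d.p., halves away from zero)
n=0: y=0, sp=-1, e=sp−y=-1; I=-1, D=e−e_prev=-1; u=0·(-1)+1/4·(-1)+3/2·(-1)=-1.75; next y=-1/2·0+1/4·(-1.75)=-0.4375
n=1: y=-0.4375, sp=-1, e=sp−y=-0.5625; I=-1.5625, D=e−e_prev=0.4375; u=0·(-0.5625)+1/4·(-1.5625)+3/2·0.4375=0.265625; next y=-1/2·(-0.4375)+1/4·0.265625≈0.285156
n=2: y≈0.285156, sp=-1, e=sp−y≈-1.285156; I≈-2.847656, D=e−e_prev≈-0.722656; u=0·(-1.285156)+1/4·(-2.847656)+3/2·(-0.722656)≈-1.795898; next y=-1/2·0.285156+1/4·(-1.795898)≈-0.591553
n=3: y≈-0.591553, sp=-1, e=sp−y≈-0.408447; I≈-3.256104, D=e−e_prev≈0.876709; u=0·(-0.408447)+1/4·(-3.256104)+3/2·0.876709≈0.501038; next y=-1/2·(-0.591553)+1/4·0.501038≈0.421036
n=4: y≈0.421036, sp=-3, e=sp−y≈-3.421036; I≈-6.677139, D=e−e_prev≈-3.012589; u=0·(-3.421036)+1/4·(-6.677139)+3/2·(-3.012589)≈-6.188168; next y=-1/2·0.421036+1/4·(-6.188168)≈-1.757560
n=5: y≈-1.757560, sp=-3, e=sp−y≈-1.242440; I≈-7.919580, D=e−e_prev≈2.178596; u=0·(-1.242440)+1/4·(-7.919580)+3/2·2.178596≈1.287998; next y=-1/2·(-1.757560)+1/4·1.287998≈1.200779
n=6: y≈1.200779, sp=-3, e=sp−y≈-4.200779; I≈-12.120359, D=e−e_prev≈-2.958339; u=0·(-4.200779)+1/4·(-12.120359)+3/2·(-2.958339)≈-7.467599; next y=-1/2·1.200779+1/4·(-7.467599)≈-2.467289
n=7: y≈-2.467289, sp=-3, e=sp−y≈-0.532711; I≈-12.653070, D=e−e_prev≈3.668069; u=0·(-0.532711)+1/4·(-12.653070)+3/2·3.668069≈2.338836; next y=-1/2·(-2.467289)+1/4·2.338836≈1.818354
n=8: y≈1.818354, sp=-3, e=sp−y≈-4.818354; I≈-17.471423, D=e−e_prev≈-4.285643; u=0·(-4.818354)+1/4·(-17.471423)+3/2·(-4.285643)≈-10.796320; next y=-1/2·1.818354+1/4·(-10.796320)≈-3.608257
n=9: y≈-3.608257, sp=-3, e=sp−y≈0.608257; I≈-16.863166, D=e−e_prev≈5.426611; u=0·0.608257+1/4·(-16.863166)+3/2·5.426611≈3.924124; next y=-1/2·(-3.608257)+1/4·3.924124≈2.785160

0 -1 -1.750 0.000
1 -1 0.266 -0.438
2 -1 -1.796 0.285
3 -1 0.501 -0.592
4 -3 -6.188 0.421
5 -3 1.288 -1.758
6 -3 -7.468 1.201
7 -3 2.339 -2.467
8 -3 -10.796 1.818
9 -3 3.924 -3.608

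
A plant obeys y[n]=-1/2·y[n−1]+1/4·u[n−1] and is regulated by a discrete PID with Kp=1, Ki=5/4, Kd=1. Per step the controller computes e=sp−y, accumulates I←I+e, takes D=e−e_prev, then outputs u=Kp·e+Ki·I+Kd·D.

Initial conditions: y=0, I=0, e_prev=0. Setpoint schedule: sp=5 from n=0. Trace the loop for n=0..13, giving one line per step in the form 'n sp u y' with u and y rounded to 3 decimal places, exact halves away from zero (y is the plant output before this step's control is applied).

0 5 16.250 0.000
1 5 4.297 4.063
2 5 25.845 -0.957
3 5 2.607 6.940
4 5 39.792 -2.818
5 5 -6.262 11.357
6 5 60.420 -7.244
7 5 -27.282 18.727
8 5 94.991 -16.184
9 5 -69.518 31.840
10 5 156.659 -33.299
11 5 -150.226 55.814
12 5 269.524 -65.464
13 5 -301.798 100.113

(exact arithmetic carried between steps; '≈' marks a value shown rounded to 6 d.p. or computed from one; I and e_prev carry over from the previous line; the table rounds u and y to 3 d.p., halves away from zero)
n=0: y=0, sp=5, e=sp−y=5; I=5, D=e−e_prev=5; u=1·5+5/4·5+1·5=16.25; next y=-1/2·0+1/4·16.25=4.0625
n=1: y=4.0625, sp=5, e=sp−y=0.9375; I=5.9375, D=e−e_prev=-4.0625; u=1·0.9375+5/4·5.9375+1·(-4.0625)=4.296875; next y=-1/2·4.0625+1/4·4.296875≈-0.957031
n=2: y≈-0.957031, sp=5, e=sp−y≈5.957031; I≈11.894531, D=e−e_prev≈5.019531; u=1·5.957031+5/4·11.894531+1·5.019531≈25.844727; next y=-1/2·(-0.957031)+1/4·25.844727≈6.939697
n=3: y≈6.939697, sp=5, e=sp−y≈-1.939697; I≈9.954834, D=e−e_prev≈-7.896729; u=1·(-1.939697)+5/4·9.954834+1·(-7.896729)≈2.607117; next y=-1/2·6.939697+1/4·2.607117≈-2.818069
n=4: y≈-2.818069, sp=5, e=sp−y≈7.818069; I≈17.772903, D=e−e_prev≈9.757767; u=1·7.818069+5/4·17.772903+1·9.757767≈39.791965; next y=-1/2·(-2.818069)+1/4·39.791965≈11.357026
n=5: y≈11.357026, sp=5, e=sp−y≈-6.357026; I≈11.415877, D=e−e_prev≈-14.175096; u=1·(-6.357026)+5/4·11.415877+1·(-14.175096)≈-6.262275; next y=-1/2·11.357026+1/4·(-6.262275)≈-7.244082
n=6: y≈-7.244082, sp=5, e=sp−y≈12.244082; I≈23.659959, D=e−e_prev≈18.601108; u=1·12.244082+5/4·23.659959+1·18.601108≈60.420139; next y=-1/2·(-7.244082)+1/4·60.420139≈18.727076
n=7: y≈18.727076, sp=5, e=sp−y≈-13.727076; I≈9.932884, D=e−e_prev≈-25.971157; u=1·(-13.727076)+5/4·9.932884+1·(-25.971157)≈-27.282128; next y=-1/2·18.727076+1/4·(-27.282128)≈-16.184070
n=8: y≈-16.184070, sp=5, e=sp−y≈21.184070; I≈31.116953, D=e−e_prev≈34.911145; u=1·21.184070+5/4·31.116953+1·34.911145≈94.991407; next y=-1/2·(-16.184070)+1/4·94.991407≈31.839887
n=9: y≈31.839887, sp=5, e=sp−y≈-26.839887; I≈4.277067, D=e−e_prev≈-48.023957; u=1·(-26.839887)+5/4·4.277067+1·(-48.023957)≈-69.517510; next y=-1/2·31.839887+1/4·(-69.517510)≈-33.299321
n=10: y≈-33.299321, sp=5, e=sp−y≈38.299321; I≈42.576388, D=e−e_prev≈65.139208; u=1·38.299321+5/4·42.576388+1·65.139208≈156.659013; next y=-1/2·(-33.299321)+1/4·156.659013≈55.814414
n=11: y≈55.814414, sp=5, e=sp−y≈-50.814414; I≈-8.238026, D=e−e_prev≈-89.113734; u=1·(-50.814414)+5/4·(-8.238026)+1·(-89.113734)≈-150.225681; next y=-1/2·55.814414+1/4·(-150.225681)≈-65.463627
n=12: y≈-65.463627, sp=5, e=sp−y≈70.463627; I≈62.225601, D=e−e_prev≈121.278041; u=1·70.463627+5/4·62.225601+1·121.278041≈269.523669; next y=-1/2·(-65.463627)+1/4·269.523669≈100.112731
n=13: y≈100.112731, sp=5, e=sp−y≈-95.112731; I≈-32.887130, D=e−e_prev≈-165.576358; u=1·(-95.112731)+5/4·(-32.887130)+1·(-165.576358)≈-301.798001; next y=-1/2·100.112731+1/4·(-301.798001)≈-125.505865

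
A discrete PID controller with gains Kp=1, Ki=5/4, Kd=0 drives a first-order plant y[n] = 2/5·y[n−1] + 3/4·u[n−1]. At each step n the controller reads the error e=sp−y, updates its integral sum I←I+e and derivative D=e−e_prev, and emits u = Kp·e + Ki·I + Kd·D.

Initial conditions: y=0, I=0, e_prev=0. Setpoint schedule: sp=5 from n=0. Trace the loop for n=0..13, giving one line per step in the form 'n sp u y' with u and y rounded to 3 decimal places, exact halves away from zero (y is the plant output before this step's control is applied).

(exact arithmetic carried between steps; '≈' marks a value shown rounded to 6 d.p. or computed from one; I and e_prev carry over from the previous line; the table rounds u and y to 3 d.p., halves away from zero)
n=0: y=0, sp=5, e=sp−y=5; I=5, D=e−e_prev=5; u=1·5+5/4·5+0·5=11.25; next y=2/5·0+3/4·11.25=8.4375
n=1: y=8.4375, sp=5, e=sp−y=-3.4375; I=1.5625, D=e−e_prev=-8.4375; u=1·(-3.4375)+5/4·1.5625+0·(-8.4375)=-1.484375; next y=2/5·8.4375+3/4·(-1.484375)≈2.261719
n=2: y≈2.261719, sp=5, e=sp−y≈2.738281; I≈4.300781, D=e−e_prev≈6.175781; u=1·2.738281+5/4·4.300781+0·6.175781≈8.114258; next y=2/5·2.261719+3/4·8.114258≈6.990381
n=3: y≈6.990381, sp=5, e=sp−y≈-1.990381; I≈2.310400, D=e−e_prev≈-4.728662; u=1·(-1.990381)+5/4·2.310400+0·(-4.728662)≈0.897620; next y=2/5·6.990381+3/4·0.897620≈3.469367
n=4: y≈3.469367, sp=5, e=sp−y≈1.530633; I≈3.841033, D=e−e_prev≈3.521014; u=1·1.530633+5/4·3.841033+0·3.521014≈6.331925; next y=2/5·3.469367+3/4·6.331925≈6.136690
n=5: y≈6.136690, sp=5, e=sp−y≈-1.136690; I≈2.704343, D=e−e_prev≈-2.667323; u=1·(-1.136690)+5/4·2.704343+0·(-2.667323)≈2.243739; next y=2/5·6.136690+3/4·2.243739≈4.137480
n=6: y≈4.137480, sp=5, e=sp−y≈0.862520; I≈3.566863, D=e−e_prev≈1.999210; u=1·0.862520+5/4·3.566863+0·1.999210≈5.321099; next y=2/5·4.137480+3/4·5.321099≈5.645816
n=7: y≈5.645816, sp=5, e=sp−y≈-0.645816; I≈2.921047, D=e−e_prev≈-1.508336; u=1·(-0.645816)+5/4·2.921047+0·(-1.508336)≈3.005493; next y=2/5·5.645816+3/4·3.005493≈4.512446
n=8: y≈4.512446, sp=5, e=sp−y≈0.487554; I≈3.408601, D=e−e_prev≈1.133370; u=1·0.487554+5/4·3.408601+0·1.133370≈4.748305; next y=2/5·4.512446+3/4·4.748305≈5.366207
n=9: y≈5.366207, sp=5, e=sp−y≈-0.366207; I≈3.042394, D=e−e_prev≈-0.853762; u=1·(-0.366207)+5/4·3.042394+0·(-0.853762)≈3.436785; next y=2/5·5.366207+3/4·3.436785≈4.724071
n=10: y≈4.724071, sp=5, e=sp−y≈0.275929; I≈3.318322, D=e−e_prev≈0.642136; u=1·0.275929+5/4·3.318322+0·0.642136≈4.423831; next y=2/5·4.724071+3/4·4.423831≈5.207502
n=11: y≈5.207502, sp=5, e=sp−y≈-0.207502; I≈3.110820, D=e−e_prev≈-0.483431; u=1·(-0.207502)+5/4·3.110820+0·(-0.483431)≈3.681023; next y=2/5·5.207502+3/4·3.681023≈4.843768
n=12: y≈4.843768, sp=5, e=sp−y≈0.156232; I≈3.267052, D=e−e_prev≈0.363734; u=1·0.156232+5/4·3.267052+0·0.363734≈4.240047; next y=2/5·4.843768+3/4·4.240047≈5.117542
n=13: y≈5.117542, sp=5, e=sp−y≈-0.117542; I≈3.149510, D=e−e_prev≈-0.273774; u=1·(-0.117542)+5/4·3.149510+0·(-0.273774)≈3.819345; next y=2/5·5.117542+3/4·3.819345≈4.911525

0 5 11.250 0.000
1 5 -1.484 8.438
2 5 8.114 2.262
3 5 0.898 6.990
4 5 6.332 3.469
5 5 2.244 6.137
6 5 5.321 4.137
7 5 3.005 5.646
8 5 4.748 4.512
9 5 3.437 5.366
10 5 4.424 4.724
11 5 3.681 5.208
12 5 4.240 4.844
13 5 3.819 5.118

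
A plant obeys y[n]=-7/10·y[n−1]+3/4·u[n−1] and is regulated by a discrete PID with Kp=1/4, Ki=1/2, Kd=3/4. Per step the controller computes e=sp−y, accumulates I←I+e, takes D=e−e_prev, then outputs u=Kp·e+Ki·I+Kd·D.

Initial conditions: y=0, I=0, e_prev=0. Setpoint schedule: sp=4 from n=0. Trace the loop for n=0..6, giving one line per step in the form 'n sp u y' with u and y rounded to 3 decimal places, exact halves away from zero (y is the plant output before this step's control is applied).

0 4 6.000 0.000
1 4 -1.750 4.500
2 4 14.819 -4.463
3 4 -15.722 14.238
4 4 47.178 -21.758
5 4 -75.499 50.614
6 4 169.476 -92.054

(exact arithmetic carried between steps; '≈' marks a value shown rounded to 6 d.p. or computed from one; I and e_prev carry over from the previous line; the table rounds u and y to 3 d.p., halves away from zero)
n=0: y=0, sp=4, e=sp−y=4; I=4, D=e−e_prev=4; u=1/4·4+1/2·4+3/4·4=6; next y=-7/10·0+3/4·6=4.5
n=1: y=4.5, sp=4, e=sp−y=-0.5; I=3.5, D=e−e_prev=-4.5; u=1/4·(-0.5)+1/2·3.5+3/4·(-4.5)=-1.75; next y=-7/10·4.5+3/4·(-1.75)=-4.4625
n=2: y=-4.4625, sp=4, e=sp−y=8.4625; I=11.9625, D=e−e_prev=8.9625; u=1/4·8.4625+1/2·11.9625+3/4·8.9625=14.81875; next y=-7/10·(-4.4625)+3/4·14.81875≈14.237813
n=3: y≈14.237813, sp=4, e=sp−y≈-10.237813; I≈1.724688, D=e−e_prev≈-18.700313; u=1/4·(-10.237813)+1/2·1.724688+3/4·(-18.700313)≈-15.722344; next y=-7/10·14.237813+3/4·(-15.722344)≈-21.758227
n=4: y≈-21.758227, sp=4, e=sp−y≈25.758227; I≈27.482914, D=e−e_prev≈35.996039; u=1/4·25.758227+1/2·27.482914+3/4·35.996039≈47.178043; next y=-7/10·(-21.758227)+3/4·47.178043≈50.614291
n=5: y≈50.614291, sp=4, e=sp−y≈-46.614291; I≈-19.131377, D=e−e_prev≈-72.372517; u=1/4·(-46.614291)+1/2·(-19.131377)+3/4·(-72.372517)≈-75.498649; next y=-7/10·50.614291+3/4·(-75.498649)≈-92.053990
n=6: y≈-92.053990, sp=4, e=sp−y≈96.053990; I≈76.922614, D=e−e_prev≈142.668281; u=1/4·96.053990+1/2·76.922614+3/4·142.668281≈169.476015; next y=-7/10·(-92.053990)+3/4·169.476015≈191.544805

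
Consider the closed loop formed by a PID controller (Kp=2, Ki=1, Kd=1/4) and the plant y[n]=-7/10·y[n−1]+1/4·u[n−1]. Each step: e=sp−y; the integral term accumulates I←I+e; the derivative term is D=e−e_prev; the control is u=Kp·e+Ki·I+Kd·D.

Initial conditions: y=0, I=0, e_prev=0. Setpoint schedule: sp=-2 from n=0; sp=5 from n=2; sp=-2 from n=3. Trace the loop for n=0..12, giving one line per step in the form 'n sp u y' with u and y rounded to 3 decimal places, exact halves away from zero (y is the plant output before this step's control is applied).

0 -2 -6.500 0.000
1 -2 -2.719 -1.625
2 5 12.481 0.458
3 -2 -14.568 2.800
4 -2 10.273 -5.602
5 -2 -27.522 6.489
6 -2 25.227 -11.423
7 -2 -53.437 14.303
8 -2 59.133 -23.371
9 -2 -106.087 31.143
10 -2 132.660 -48.322
11 -2 -215.649 66.990
12 -2 289.525 -100.806

(exact arithmetic carried between steps; '≈' marks a value shown rounded to 6 d.p. or computed from one; I and e_prev carry over from the previous line; the table rounds u and y to 3 d.p., halves away from zero)
n=0: y=0, sp=-2, e=sp−y=-2; I=-2, D=e−e_prev=-2; u=2·(-2)+1·(-2)+1/4·(-2)=-6.5; next y=-7/10·0+1/4·(-6.5)=-1.625
n=1: y=-1.625, sp=-2, e=sp−y=-0.375; I=-2.375, D=e−e_prev=1.625; u=2·(-0.375)+1·(-2.375)+1/4·1.625=-2.71875; next y=-7/10·(-1.625)+1/4·(-2.71875)≈0.457813
n=2: y≈0.457813, sp=5, e=sp−y≈4.542188; I≈2.167188, D=e−e_prev≈4.917188; u=2·4.542188+1·2.167188+1/4·4.917188≈12.480859; next y=-7/10·0.457813+1/4·12.480859≈2.799746
n=3: y≈2.799746, sp=-2, e=sp−y≈-4.799746; I≈-2.632559, D=e−e_prev≈-9.341934; u=2·(-4.799746)+1·(-2.632559)+1/4·(-9.341934)≈-14.567534; next y=-7/10·2.799746+1/4·(-14.567534)≈-5.601706
n=4: y≈-5.601706, sp=-2, e=sp−y≈3.601706; I≈0.969147, D=e−e_prev≈8.401452; u=2·3.601706+1·0.969147+1/4·8.401452≈10.272922; next y=-7/10·(-5.601706)+1/4·10.272922≈6.489425
n=5: y≈6.489425, sp=-2, e=sp−y≈-8.489425; I≈-7.520277, D=e−e_prev≈-12.091130; u=2·(-8.489425)+1·(-7.520277)+1/4·(-12.091130)≈-27.521909; next y=-7/10·6.489425+1/4·(-27.521909)≈-11.423074
n=6: y≈-11.423074, sp=-2, e=sp−y≈9.423074; I≈1.902797, D=e−e_prev≈17.912499; u=2·9.423074+1·1.902797+1/4·17.912499≈25.227071; next y=-7/10·(-11.423074)+1/4·25.227071≈14.302920
n=7: y≈14.302920, sp=-2, e=sp−y≈-16.302920; I≈-14.400123, D=e−e_prev≈-25.725994; u=2·(-16.302920)+1·(-14.400123)+1/4·(-25.725994)≈-53.437461; next y=-7/10·14.302920+1/4·(-53.437461)≈-23.371409
n=8: y≈-23.371409, sp=-2, e=sp−y≈21.371409; I≈6.971286, D=e−e_prev≈37.674329; u=2·21.371409+1·6.971286+1/4·37.674329≈59.132686; next y=-7/10·(-23.371409)+1/4·59.132686≈31.143158
n=9: y≈31.143158, sp=-2, e=sp−y≈-33.143158; I≈-26.171872, D=e−e_prev≈-54.514567; u=2·(-33.143158)+1·(-26.171872)+1/4·(-54.514567)≈-106.086829; next y=-7/10·31.143158+1/4·(-106.086829)≈-48.321918
n=10: y≈-48.321918, sp=-2, e=sp−y≈46.321918; I≈20.150046, D=e−e_prev≈79.465076; u=2·46.321918+1·20.150046+1/4·79.465076≈132.660151; next y=-7/10·(-48.321918)+1/4·132.660151≈66.990380
n=11: y≈66.990380, sp=-2, e=sp−y≈-68.990380; I≈-48.840334, D=e−e_prev≈-115.312298; u=2·(-68.990380)+1·(-48.840334)+1/4·(-115.312298)≈-215.649169; next y=-7/10·66.990380+1/4·(-215.649169)≈-100.805558
n=12: y≈-100.805558, sp=-2, e=sp−y≈98.805558; I≈49.965224, D=e−e_prev≈167.795938; u=2·98.805558+1·49.965224+1/4·167.795938≈289.525325; next y=-7/10·(-100.805558)+1/4·289.525325≈142.945222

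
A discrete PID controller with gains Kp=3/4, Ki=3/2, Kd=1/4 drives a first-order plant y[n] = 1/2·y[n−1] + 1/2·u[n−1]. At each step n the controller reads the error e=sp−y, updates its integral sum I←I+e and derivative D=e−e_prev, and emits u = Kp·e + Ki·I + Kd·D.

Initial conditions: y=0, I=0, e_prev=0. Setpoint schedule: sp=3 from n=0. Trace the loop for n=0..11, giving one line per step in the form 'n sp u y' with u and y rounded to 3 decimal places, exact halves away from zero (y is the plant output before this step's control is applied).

(exact arithmetic carried between steps; '≈' marks a value shown rounded to 6 d.p. or computed from one; I and e_prev carry over from the previous line; the table rounds u and y to 3 d.p., halves away from zero)
n=0: y=0, sp=3, e=sp−y=3; I=3, D=e−e_prev=3; u=3/4·3+3/2·3+1/4·3=7.5; next y=1/2·0+1/2·7.5=3.75
n=1: y=3.75, sp=3, e=sp−y=-0.75; I=2.25, D=e−e_prev=-3.75; u=3/4·(-0.75)+3/2·2.25+1/4·(-3.75)=1.875; next y=1/2·3.75+1/2·1.875=2.8125
n=2: y=2.8125, sp=3, e=sp−y=0.1875; I=2.4375, D=e−e_prev=0.9375; u=3/4·0.1875+3/2·2.4375+1/4·0.9375=4.03125; next y=1/2·2.8125+1/2·4.03125=3.421875
n=3: y=3.421875, sp=3, e=sp−y=-0.421875; I=2.015625, D=e−e_prev=-0.609375; u=3/4·(-0.421875)+3/2·2.015625+1/4·(-0.609375)≈2.554688; next y=1/2·3.421875+1/2·2.554688≈2.988281
n=4: y≈2.988281, sp=3, e=sp−y≈0.011719; I≈2.027344, D=e−e_prev≈0.433594; u=3/4·0.011719+3/2·2.027344+1/4·0.433594≈3.158203; next y=1/2·2.988281+1/2·3.158203≈3.073242
n=5: y≈3.073242, sp=3, e=sp−y≈-0.073242; I≈1.954102, D=e−e_prev≈-0.084961; u=3/4·(-0.073242)+3/2·1.954102+1/4·(-0.084961)≈2.854980; next y=1/2·3.073242+1/2·2.854980≈2.964111
n=6: y≈2.964111, sp=3, e=sp−y≈0.035889; I≈1.989990, D=e−e_prev≈0.109131; u=3/4·0.035889+3/2·1.989990+1/4·0.109131≈3.039185; next y=1/2·2.964111+1/2·3.039185≈3.001648
n=7: y≈3.001648, sp=3, e=sp−y≈-0.001648; I≈1.988342, D=e−e_prev≈-0.037537; u=3/4·(-0.001648)+3/2·1.988342+1/4·(-0.037537)≈2.971893; next y=1/2·3.001648+1/2·2.971893≈2.986771
n=8: y≈2.986771, sp=3, e=sp−y≈0.013229; I≈2.001572, D=e−e_prev≈0.014877; u=3/4·0.013229+3/2·2.001572+1/4·0.014877≈3.015999; next y=1/2·2.986771+1/2·3.015999≈3.001385
n=9: y≈3.001385, sp=3, e=sp−y≈-0.001385; I≈2.000187, D=e−e_prev≈-0.014614; u=3/4·(-0.001385)+3/2·2.000187+1/4·(-0.014614)≈2.995588; next y=1/2·3.001385+1/2·2.995588≈2.998487
n=10: y≈2.998487, sp=3, e=sp−y≈0.001513; I≈2.001700, D=e−e_prev≈0.002898; u=3/4·0.001513+3/2·2.001700+1/4·0.002898≈3.004410; next y=1/2·2.998487+1/2·3.004410≈3.001448
n=11: y≈3.001448, sp=3, e=sp−y≈-0.001448; I≈2.000252, D=e−e_prev≈-0.002962; u=3/4·(-0.001448)+3/2·2.000252+1/4·(-0.002962)≈2.998551; next y=1/2·3.001448+1/2·2.998551≈3.000000

0 3 7.500 0.000
1 3 1.875 3.750
2 3 4.031 2.813
3 3 2.555 3.422
4 3 3.158 2.988
5 3 2.855 3.073
6 3 3.039 2.964
7 3 2.972 3.002
8 3 3.016 2.987
9 3 2.996 3.001
10 3 3.004 2.998
11 3 2.999 3.001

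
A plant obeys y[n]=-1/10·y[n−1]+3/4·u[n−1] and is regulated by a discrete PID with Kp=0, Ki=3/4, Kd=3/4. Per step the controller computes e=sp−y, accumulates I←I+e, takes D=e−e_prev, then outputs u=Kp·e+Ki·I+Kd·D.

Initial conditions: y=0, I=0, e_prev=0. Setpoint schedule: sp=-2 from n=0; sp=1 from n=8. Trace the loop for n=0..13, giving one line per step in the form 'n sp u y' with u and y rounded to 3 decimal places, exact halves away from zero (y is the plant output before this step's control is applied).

0 -2 -3.000 0.000
1 -2 0.375 -2.250
2 -2 -5.259 0.506
3 -2 1.680 -3.995
4 -2 -8.682 1.660
5 -2 5.320 -6.677
6 -2 -14.427 4.658
7 -2 12.997 -11.286
8 1 -20.740 10.876
9 1 27.503 -16.643
10 1 -38.306 22.291
11 1 54.801 -30.958
12 1 -73.900 44.197
13 1 106.131 -59.845

(exact arithmetic carried between steps; '≈' marks a value shown rounded to 6 d.p. or computed from one; I and e_prev carry over from the previous line; the table rounds u and y to 3 d.p., halves away from zero)
n=0: y=0, sp=-2, e=sp−y=-2; I=-2, D=e−e_prev=-2; u=0·(-2)+3/4·(-2)+3/4·(-2)=-3; next y=-1/10·0+3/4·(-3)=-2.25
n=1: y=-2.25, sp=-2, e=sp−y=0.25; I=-1.75, D=e−e_prev=2.25; u=0·0.25+3/4·(-1.75)+3/4·2.25=0.375; next y=-1/10·(-2.25)+3/4·0.375=0.50625
n=2: y=0.50625, sp=-2, e=sp−y=-2.50625; I=-4.25625, D=e−e_prev=-2.75625; u=0·(-2.50625)+3/4·(-4.25625)+3/4·(-2.75625)=-5.259375; next y=-1/10·0.50625+3/4·(-5.259375)≈-3.995156
n=3: y≈-3.995156, sp=-2, e=sp−y≈1.995156; I≈-2.261094, D=e−e_prev≈4.501406; u=0·1.995156+3/4·(-2.261094)+3/4·4.501406≈1.680234; next y=-1/10·(-3.995156)+3/4·1.680234≈1.659691
n=4: y≈1.659691, sp=-2, e=sp−y≈-3.659691; I≈-5.920785, D=e−e_prev≈-5.654848; u=0·(-3.659691)+3/4·(-5.920785)+3/4·(-5.654848)≈-8.681725; next y=-1/10·1.659691+3/4·(-8.681725)≈-6.677263
n=5: y≈-6.677263, sp=-2, e=sp−y≈4.677263; I≈-1.243523, D=e−e_prev≈8.336954; u=0·4.677263+3/4·(-1.243523)+3/4·8.336954≈5.320074; next y=-1/10·(-6.677263)+3/4·5.320074≈4.657781
n=6: y≈4.657781, sp=-2, e=sp−y≈-6.657781; I≈-7.901304, D=e−e_prev≈-11.335044; u=0·(-6.657781)+3/4·(-7.901304)+3/4·(-11.335044)≈-14.427261; next y=-1/10·4.657781+3/4·(-14.427261)≈-11.286224
n=7: y≈-11.286224, sp=-2, e=sp−y≈9.286224; I≈1.384920, D=e−e_prev≈15.944005; u=0·9.286224+3/4·1.384920+3/4·15.944005≈12.996694; next y=-1/10·(-11.286224)+3/4·12.996694≈10.876143
n=8: y≈10.876143, sp=1, e=sp−y≈-9.876143; I≈-8.491223, D=e−e_prev≈-19.162367; u=0·(-9.876143)+3/4·(-8.491223)+3/4·(-19.162367)≈-20.740192; next y=-1/10·10.876143+3/4·(-20.740192)≈-16.642759
n=9: y≈-16.642759, sp=1, e=sp−y≈17.642759; I≈9.151536, D=e−e_prev≈27.518901; u=0·17.642759+3/4·9.151536+3/4·27.518901≈27.502828; next y=-1/10·(-16.642759)+3/4·27.502828≈22.291397
n=10: y≈22.291397, sp=1, e=sp−y≈-21.291397; I≈-12.139861, D=e−e_prev≈-38.934155; u=0·(-21.291397)+3/4·(-12.139861)+3/4·(-38.934155)≈-38.305512; next y=-1/10·22.291397+3/4·(-38.305512)≈-30.958274
n=11: y≈-30.958274, sp=1, e=sp−y≈31.958274; I≈19.818413, D=e−e_prev≈53.249670; u=0·31.958274+3/4·19.818413+3/4·53.249670≈54.801062; next y=-1/10·(-30.958274)+3/4·54.801062≈44.196624
n=12: y≈44.196624, sp=1, e=sp−y≈-43.196624; I≈-23.378211, D=e−e_prev≈-75.154898; u=0·(-43.196624)+3/4·(-23.378211)+3/4·(-75.154898)≈-73.899832; next y=-1/10·44.196624+3/4·(-73.899832)≈-59.844536
n=13: y≈-59.844536, sp=1, e=sp−y≈60.844536; I≈37.466325, D=e−e_prev≈104.041161; u=0·60.844536+3/4·37.466325+3/4·104.041161≈106.130614; next y=-1/10·(-59.844536)+3/4·106.130614≈85.582414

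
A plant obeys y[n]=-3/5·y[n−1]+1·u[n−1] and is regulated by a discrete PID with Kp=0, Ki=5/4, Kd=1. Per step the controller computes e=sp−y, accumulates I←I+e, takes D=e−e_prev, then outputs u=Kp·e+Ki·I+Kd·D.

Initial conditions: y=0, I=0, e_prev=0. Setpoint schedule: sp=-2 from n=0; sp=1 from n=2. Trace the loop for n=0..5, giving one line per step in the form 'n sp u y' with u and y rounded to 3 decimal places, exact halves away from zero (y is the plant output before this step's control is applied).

(exact arithmetic carried between steps; '≈' marks a value shown rounded to 6 d.p. or computed from one; I and e_prev carry over from the previous line; the table rounds u and y to 3 d.p., halves away from zero)
n=0: y=0, sp=-2, e=sp−y=-2; I=-2, D=e−e_prev=-2; u=0·(-2)+5/4·(-2)+1·(-2)=-4.5; next y=-3/5·0+1·(-4.5)=-4.5
n=1: y=-4.5, sp=-2, e=sp−y=2.5; I=0.5, D=e−e_prev=4.5; u=0·2.5+5/4·0.5+1·4.5=5.125; next y=-3/5·(-4.5)+1·5.125=7.825
n=2: y=7.825, sp=1, e=sp−y=-6.825; I=-6.325, D=e−e_prev=-9.325; u=0·(-6.825)+5/4·(-6.325)+1·(-9.325)=-17.23125; next y=-3/5·7.825+1·(-17.23125)=-21.92625
n=3: y=-21.92625, sp=1, e=sp−y=22.92625; I=16.60125, D=e−e_prev=29.75125; u=0·22.92625+5/4·16.60125+1·29.75125≈50.502813; next y=-3/5·(-21.92625)+1·50.502813≈63.658563
n=4: y≈63.658563, sp=1, e=sp−y≈-62.658563; I≈-46.057313, D=e−e_prev≈-85.584813; u=0·(-62.658563)+5/4·(-46.057313)+1·(-85.584813)≈-143.156453; next y=-3/5·63.658563+1·(-143.156453)≈-181.351591
n=5: y≈-181.351591, sp=1, e=sp−y≈182.351591; I≈136.294278, D=e−e_prev≈245.010153; u=0·182.351591+5/4·136.294278+1·245.010153≈415.378001; next y=-3/5·(-181.351591)+1·415.378001≈524.188955

0 -2 -4.500 0.000
1 -2 5.125 -4.500
2 1 -17.231 7.825
3 1 50.503 -21.926
4 1 -143.156 63.659
5 1 415.378 -181.352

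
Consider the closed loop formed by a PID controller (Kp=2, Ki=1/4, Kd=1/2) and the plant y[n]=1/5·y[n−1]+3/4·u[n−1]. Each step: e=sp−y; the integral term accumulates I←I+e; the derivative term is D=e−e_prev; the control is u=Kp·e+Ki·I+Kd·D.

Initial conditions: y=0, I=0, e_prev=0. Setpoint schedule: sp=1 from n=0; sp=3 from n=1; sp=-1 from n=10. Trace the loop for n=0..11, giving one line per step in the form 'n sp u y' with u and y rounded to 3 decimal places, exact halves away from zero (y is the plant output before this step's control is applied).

(exact arithmetic carried between steps; '≈' marks a value shown rounded to 6 d.p. or computed from one; I and e_prev carry over from the previous line; the table rounds u and y to 3 d.p., halves away from zero)
n=0: y=0, sp=1, e=sp−y=1; I=1, D=e−e_prev=1; u=2·1+1/4·1+1/2·1=2.75; next y=1/5·0+3/4·2.75=2.0625
n=1: y=2.0625, sp=3, e=sp−y=0.9375; I=1.9375, D=e−e_prev=-0.0625; u=2·0.9375+1/4·1.9375+1/2·(-0.0625)=2.328125; next y=1/5·2.0625+3/4·2.328125≈2.158594
n=2: y≈2.158594, sp=3, e=sp−y≈0.841406; I≈2.778906, D=e−e_prev≈-0.096094; u=2·0.841406+1/4·2.778906+1/2·(-0.096094)≈2.329492; next y=1/5·2.158594+3/4·2.329492≈2.178838
n=3: y≈2.178838, sp=3, e=sp−y≈0.821162; I≈3.600068, D=e−e_prev≈-0.020244; u=2·0.821162+1/4·3.600068+1/2·(-0.020244)≈2.532219; next y=1/5·2.178838+3/4·2.532219≈2.334932
n=4: y≈2.334932, sp=3, e=sp−y≈0.665068; I≈4.265136, D=e−e_prev≈-0.156094; u=2·0.665068+1/4·4.265136+1/2·(-0.156094)≈2.318373; next y=1/5·2.334932+3/4·2.318373≈2.205766
n=5: y≈2.205766, sp=3, e=sp−y≈0.794234; I≈5.059370, D=e−e_prev≈0.129166; u=2·0.794234+1/4·5.059370+1/2·0.129166≈2.917893; next y=1/5·2.205766+3/4·2.917893≈2.629573
n=6: y≈2.629573, sp=3, e=sp−y≈0.370427; I≈5.429797, D=e−e_prev≈-0.423807; u=2·0.370427+1/4·5.429797+1/2·(-0.423807)≈1.886400; next y=1/5·2.629573+3/4·1.886400≈1.940714
n=7: y≈1.940714, sp=3, e=sp−y≈1.059286; I≈6.489083, D=e−e_prev≈0.688859; u=2·1.059286+1/4·6.489083+1/2·0.688859≈4.085271; next y=1/5·1.940714+3/4·4.085271≈3.452096
n=8: y≈3.452096, sp=3, e=sp−y≈-0.452096; I≈6.036986, D=e−e_prev≈-1.511382; u=2·(-0.452096)+1/4·6.036986+1/2·(-1.511382)≈-0.150637; next y=1/5·3.452096+3/4·(-0.150637)≈0.577441
n=9: y≈0.577441, sp=3, e=sp−y≈2.422559; I≈8.459545, D=e−e_prev≈2.874655; u=2·2.422559+1/4·8.459545+1/2·2.874655≈8.397331; next y=1/5·0.577441+3/4·8.397331≈6.413487
n=10: y≈6.413487, sp=-1, e=sp−y≈-7.413487; I≈1.046058, D=e−e_prev≈-9.836045; u=2·(-7.413487)+1/4·1.046058+1/2·(-9.836045)≈-19.483481; next y=1/5·6.413487+3/4·(-19.483481)≈-13.329914
n=11: y≈-13.329914, sp=-1, e=sp−y≈12.329914; I≈13.375972, D=e−e_prev≈19.743400; u=2·12.329914+1/4·13.375972+1/2·19.743400≈37.875520; next y=1/5·(-13.329914)+3/4·37.875520≈25.740657

0 1 2.750 0.000
1 3 2.328 2.063
2 3 2.329 2.159
3 3 2.532 2.179
4 3 2.318 2.335
5 3 2.918 2.206
6 3 1.886 2.630
7 3 4.085 1.941
8 3 -0.151 3.452
9 3 8.397 0.577
10 -1 -19.483 6.413
11 -1 37.876 -13.330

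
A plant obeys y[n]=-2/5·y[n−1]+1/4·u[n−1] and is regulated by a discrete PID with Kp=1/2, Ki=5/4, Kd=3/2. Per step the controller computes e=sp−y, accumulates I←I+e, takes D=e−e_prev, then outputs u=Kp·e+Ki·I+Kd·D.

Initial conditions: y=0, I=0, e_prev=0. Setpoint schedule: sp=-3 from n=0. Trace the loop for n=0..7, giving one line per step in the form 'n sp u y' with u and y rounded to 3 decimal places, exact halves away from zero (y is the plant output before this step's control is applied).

0 -3 -9.750 0.000
1 -3 -1.078 -2.438
2 -3 -15.652 0.705
3 -3 0.358 -4.195
4 -3 -24.878 1.768
5 -3 6.362 -6.927
6 -3 -38.456 4.361
7 -3 20.363 -11.358

(exact arithmetic carried between steps; '≈' marks a value shown rounded to 6 d.p. or computed from one; I and e_prev carry over from the previous line; the table rounds u and y to 3 d.p., halves away from zero)
n=0: y=0, sp=-3, e=sp−y=-3; I=-3, D=e−e_prev=-3; u=1/2·(-3)+5/4·(-3)+3/2·(-3)=-9.75; next y=-2/5·0+1/4·(-9.75)=-2.4375
n=1: y=-2.4375, sp=-3, e=sp−y=-0.5625; I=-3.5625, D=e−e_prev=2.4375; u=1/2·(-0.5625)+5/4·(-3.5625)+3/2·2.4375=-1.078125; next y=-2/5·(-2.4375)+1/4·(-1.078125)≈0.705469
n=2: y≈0.705469, sp=-3, e=sp−y≈-3.705469; I≈-7.267969, D=e−e_prev≈-3.142969; u=1/2·(-3.705469)+5/4·(-7.267969)+3/2·(-3.142969)≈-15.652148; next y=-2/5·0.705469+1/4·(-15.652148)≈-4.195225
n=3: y≈-4.195225, sp=-3, e=sp−y≈1.195225; I≈-6.072744, D=e−e_prev≈4.900693; u=1/2·1.195225+5/4·(-6.072744)+3/2·4.900693≈0.357722; next y=-2/5·(-4.195225)+1/4·0.357722≈1.767520
n=4: y≈1.767520, sp=-3, e=sp−y≈-4.767520; I≈-10.840265, D=e−e_prev≈-5.962745; u=1/2·(-4.767520)+5/4·(-10.840265)+3/2·(-5.962745)≈-24.878208; next y=-2/5·1.767520+1/4·(-24.878208)≈-6.926560
n=5: y≈-6.926560, sp=-3, e=sp−y≈3.926560; I≈-6.913704, D=e−e_prev≈8.694081; u=1/2·3.926560+5/4·(-6.913704)+3/2·8.694081≈6.362271; next y=-2/5·(-6.926560)+1/4·6.362271≈4.361192
n=6: y≈4.361192, sp=-3, e=sp−y≈-7.361192; I≈-14.274896, D=e−e_prev≈-11.287752; u=1/2·(-7.361192)+5/4·(-14.274896)+3/2·(-11.287752)≈-38.455844; next y=-2/5·4.361192+1/4·(-38.455844)≈-11.358438
n=7: y≈-11.358438, sp=-3, e=sp−y≈8.358438; I≈-5.916458, D=e−e_prev≈15.719629; u=1/2·8.358438+5/4·(-5.916458)+3/2·15.719629≈20.363090; next y=-2/5·(-11.358438)+1/4·20.363090≈9.634148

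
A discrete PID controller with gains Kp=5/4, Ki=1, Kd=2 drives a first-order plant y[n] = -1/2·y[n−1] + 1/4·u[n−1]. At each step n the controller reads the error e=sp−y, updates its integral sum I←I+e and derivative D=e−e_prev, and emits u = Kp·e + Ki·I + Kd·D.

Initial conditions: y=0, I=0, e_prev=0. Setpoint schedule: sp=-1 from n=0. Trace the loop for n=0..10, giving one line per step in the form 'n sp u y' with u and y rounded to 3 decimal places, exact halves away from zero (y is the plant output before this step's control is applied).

0 -1 -4.250 0.000
1 -1 1.266 -1.063
2 -1 -8.915 0.848
3 -1 7.934 -2.653
4 -1 -22.754 3.310
5 -1 30.136 -7.343
6 -1 -63.660 11.206
7 -1 100.308 -21.518
8 -1 -188.376 35.836
9 -1 318.100 -65.012
10 -1 -572.016 112.031

(exact arithmetic carried between steps; '≈' marks a value shown rounded to 6 d.p. or computed from one; I and e_prev carry over from the previous line; the table rounds u and y to 3 d.p., halves away from zero)
n=0: y=0, sp=-1, e=sp−y=-1; I=-1, D=e−e_prev=-1; u=5/4·(-1)+1·(-1)+2·(-1)=-4.25; next y=-1/2·0+1/4·(-4.25)=-1.0625
n=1: y=-1.0625, sp=-1, e=sp−y=0.0625; I=-0.9375, D=e−e_prev=1.0625; u=5/4·0.0625+1·(-0.9375)+2·1.0625=1.265625; next y=-1/2·(-1.0625)+1/4·1.265625≈0.847656
n=2: y≈0.847656, sp=-1, e=sp−y≈-1.847656; I≈-2.785156, D=e−e_prev≈-1.910156; u=5/4·(-1.847656)+1·(-2.785156)+2·(-1.910156)≈-8.915039; next y=-1/2·0.847656+1/4·(-8.915039)≈-2.652588
n=3: y≈-2.652588, sp=-1, e=sp−y≈1.652588; I≈-1.132568, D=e−e_prev≈3.500244; u=5/4·1.652588+1·(-1.132568)+2·3.500244≈7.933655; next y=-1/2·(-2.652588)+1/4·7.933655≈3.309708
n=4: y≈3.309708, sp=-1, e=sp−y≈-4.309708; I≈-5.442276, D=e−e_prev≈-5.962296; u=5/4·(-4.309708)+1·(-5.442276)+2·(-5.962296)≈-22.754002; next y=-1/2·3.309708+1/4·(-22.754002)≈-7.343354
n=5: y≈-7.343354, sp=-1, e=sp−y≈6.343354; I≈0.901078, D=e−e_prev≈10.653062; u=5/4·6.343354+1·0.901078+2·10.653062≈30.136395; next y=-1/2·(-7.343354)+1/4·30.136395≈11.205776
n=6: y≈11.205776, sp=-1, e=sp−y≈-12.205776; I≈-11.304698, D=e−e_prev≈-18.549130; u=5/4·(-12.205776)+1·(-11.304698)+2·(-18.549130)≈-63.660177; next y=-1/2·11.205776+1/4·(-63.660177)≈-21.517932
n=7: y≈-21.517932, sp=-1, e=sp−y≈20.517932; I≈9.213235, D=e−e_prev≈32.723708; u=5/4·20.517932+1·9.213235+2·32.723708≈100.308066; next y=-1/2·(-21.517932)+1/4·100.308066≈35.835983
n=8: y≈35.835983, sp=-1, e=sp−y≈-36.835983; I≈-27.622748, D=e−e_prev≈-57.353915; u=5/4·(-36.835983)+1·(-27.622748)+2·(-57.353915)≈-188.375556; next y=-1/2·35.835983+1/4·(-188.375556)≈-65.011880
n=9: y≈-65.011880, sp=-1, e=sp−y≈64.011880; I≈36.389132, D=e−e_prev≈100.847863; u=5/4·64.011880+1·36.389132+2·100.847863≈318.099709; next y=-1/2·(-65.011880)+1/4·318.099709≈112.030867
n=10: y≈112.030867, sp=-1, e=sp−y≈-113.030867; I≈-76.641735, D=e−e_prev≈-177.042748; u=5/4·(-113.030867)+1·(-76.641735)+2·(-177.042748)≈-572.015814; next y=-1/2·112.030867+1/4·(-572.015814)≈-199.019387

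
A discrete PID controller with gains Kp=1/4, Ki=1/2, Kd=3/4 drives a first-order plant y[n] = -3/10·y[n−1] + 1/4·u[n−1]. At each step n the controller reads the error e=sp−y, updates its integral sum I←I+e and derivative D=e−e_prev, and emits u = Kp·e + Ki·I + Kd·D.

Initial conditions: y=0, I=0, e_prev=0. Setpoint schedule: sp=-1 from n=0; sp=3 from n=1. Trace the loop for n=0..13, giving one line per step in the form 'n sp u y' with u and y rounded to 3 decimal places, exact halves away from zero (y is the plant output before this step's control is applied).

(exact arithmetic carried between steps; '≈' marks a value shown rounded to 6 d.p. or computed from one; I and e_prev carry over from the previous line; the table rounds u and y to 3 d.p., halves away from zero)
n=0: y=0, sp=-1, e=sp−y=-1; I=-1, D=e−e_prev=-1; u=1/4·(-1)+1/2·(-1)+3/4·(-1)=-1.5; next y=-3/10·0+1/4·(-1.5)=-0.375
n=1: y=-0.375, sp=3, e=sp−y=3.375; I=2.375, D=e−e_prev=4.375; u=1/4·3.375+1/2·2.375+3/4·4.375=5.3125; next y=-3/10·(-0.375)+1/4·5.3125=1.440625
n=2: y=1.440625, sp=3, e=sp−y=1.559375; I=3.934375, D=e−e_prev=-1.815625; u=1/4·1.559375+1/2·3.934375+3/4·(-1.815625)≈0.995313; next y=-3/10·1.440625+1/4·0.995313≈-0.183359
n=3: y≈-0.183359, sp=3, e=sp−y≈3.183359; I≈7.117734, D=e−e_prev≈1.623984; u=1/4·3.183359+1/2·7.117734+3/4·1.623984≈5.572695; next y=-3/10·(-0.183359)+1/4·5.572695≈1.448182
n=4: y≈1.448182, sp=3, e=sp−y≈1.551818; I≈8.669553, D=e−e_prev≈-1.631541; u=1/4·1.551818+1/2·8.669553+3/4·(-1.631541)≈3.499075; next y=-3/10·1.448182+1/4·3.499075≈0.440314
n=5: y≈0.440314, sp=3, e=sp−y≈2.559686; I≈11.229238, D=e−e_prev≈1.007867; u=1/4·2.559686+1/2·11.229238+3/4·1.007867≈7.010441; next y=-3/10·0.440314+1/4·7.010441≈1.620516
n=6: y≈1.620516, sp=3, e=sp−y≈1.379484; I≈12.608722, D=e−e_prev≈-1.180202; u=1/4·1.379484+1/2·12.608722+3/4·(-1.180202)≈5.764081; next y=-3/10·1.620516+1/4·5.764081≈0.954865
n=7: y≈0.954865, sp=3, e=sp−y≈2.045135; I≈14.653857, D=e−e_prev≈0.665651; u=1/4·2.045135+1/2·14.653857+3/4·0.665651≈8.337450; next y=-3/10·0.954865+1/4·8.337450≈1.797903
n=8: y≈1.797903, sp=3, e=sp−y≈1.202097; I≈15.855954, D=e−e_prev≈-0.843037; u=1/4·1.202097+1/2·15.855954+3/4·(-0.843037)≈7.596223; next y=-3/10·1.797903+1/4·7.596223≈1.359685
n=9: y≈1.359685, sp=3, e=sp−y≈1.640315; I≈17.496269, D=e−e_prev≈0.438218; u=1/4·1.640315+1/2·17.496269+3/4·0.438218≈9.486877; next y=-3/10·1.359685+1/4·9.486877≈1.963814
n=10: y≈1.963814, sp=3, e=sp−y≈1.036186; I≈18.532455, D=e−e_prev≈-0.604129; u=1/4·1.036186+1/2·18.532455+3/4·(-0.604129)≈9.072178; next y=-3/10·1.963814+1/4·9.072178≈1.678900
n=11: y≈1.678900, sp=3, e=sp−y≈1.321100; I≈19.853555, D=e−e_prev≈0.284913; u=1/4·1.321100+1/2·19.853555+3/4·0.284913≈10.470738; next y=-3/10·1.678900+1/4·10.470738≈2.114014
n=12: y≈2.114014, sp=3, e=sp−y≈0.885986; I≈20.739541, D=e−e_prev≈-0.435114; u=1/4·0.885986+1/2·20.739541+3/4·(-0.435114)≈10.264931; next y=-3/10·2.114014+1/4·10.264931≈1.932029
n=13: y≈1.932029, sp=3, e=sp−y≈1.067971; I≈21.807512, D=e−e_prev≈0.181986; u=1/4·1.067971+1/2·21.807512+3/4·0.181986≈11.307238; next y=-3/10·1.932029+1/4·11.307238≈2.247201

0 -1 -1.500 0.000
1 3 5.313 -0.375
2 3 0.995 1.441
3 3 5.573 -0.183
4 3 3.499 1.448
5 3 7.010 0.440
6 3 5.764 1.621
7 3 8.337 0.955
8 3 7.596 1.798
9 3 9.487 1.360
10 3 9.072 1.964
11 3 10.471 1.679
12 3 10.265 2.114
13 3 11.307 1.932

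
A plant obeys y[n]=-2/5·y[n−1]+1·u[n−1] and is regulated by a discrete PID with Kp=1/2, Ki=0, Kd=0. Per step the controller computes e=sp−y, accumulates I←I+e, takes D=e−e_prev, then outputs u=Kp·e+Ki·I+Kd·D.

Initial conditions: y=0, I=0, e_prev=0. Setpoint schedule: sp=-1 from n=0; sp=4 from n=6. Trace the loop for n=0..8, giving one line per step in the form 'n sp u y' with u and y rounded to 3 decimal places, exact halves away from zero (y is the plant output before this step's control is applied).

(exact arithmetic carried between steps; '≈' marks a value shown rounded to 6 d.p. or computed from one; I and e_prev carry over from the previous line; the table rounds u and y to 3 d.p., halves away from zero)
n=0: y=0, sp=-1, e=sp−y=-1; I=-1, D=e−e_prev=-1; u=1/2·(-1)+0·(-1)+0·(-1)=-0.5; next y=-2/5·0+1·(-0.5)=-0.5
n=1: y=-0.5, sp=-1, e=sp−y=-0.5; I=-1.5, D=e−e_prev=0.5; u=1/2·(-0.5)+0·(-1.5)+0·0.5=-0.25; next y=-2/5·(-0.5)+1·(-0.25)=-0.05
n=2: y=-0.05, sp=-1, e=sp−y=-0.95; I=-2.45, D=e−e_prev=-0.45; u=1/2·(-0.95)+0·(-2.45)+0·(-0.45)=-0.475; next y=-2/5·(-0.05)+1·(-0.475)=-0.455
n=3: y=-0.455, sp=-1, e=sp−y=-0.545; I=-2.995, D=e−e_prev=0.405; u=1/2·(-0.545)+0·(-2.995)+0·0.405=-0.2725; next y=-2/5·(-0.455)+1·(-0.2725)=-0.0905
n=4: y=-0.0905, sp=-1, e=sp−y=-0.9095; I=-3.9045, D=e−e_prev=-0.3645; u=1/2·(-0.9095)+0·(-3.9045)+0·(-0.3645)=-0.45475; next y=-2/5·(-0.0905)+1·(-0.45475)=-0.41855
n=5: y=-0.41855, sp=-1, e=sp−y=-0.58145; I=-4.48595, D=e−e_prev=0.32805; u=1/2·(-0.58145)+0·(-4.48595)+0·0.32805=-0.290725; next y=-2/5·(-0.41855)+1·(-0.290725)=-0.123305
n=6: y=-0.123305, sp=4, e=sp−y=4.123305; I=-0.362645, D=e−e_prev=4.704755; u=1/2·4.123305+0·(-0.362645)+0·4.704755≈2.061653; next y=-2/5·(-0.123305)+1·2.061653≈2.110975
n=7: y≈2.110975, sp=4, e=sp−y≈1.889026; I≈1.526381, D=e−e_prev≈-2.234280; u=1/2·1.889026+0·1.526381+0·(-2.234280)≈0.944513; next y=-2/5·2.110975+1·0.944513≈0.100123
n=8: y≈0.100123, sp=4, e=sp−y≈3.899877; I≈5.426258, D=e−e_prev≈2.010852; u=1/2·3.899877+0·5.426258+0·2.010852≈1.949939; next y=-2/5·0.100123+1·1.949939≈1.909889

0 -1 -0.500 0.000
1 -1 -0.250 -0.500
2 -1 -0.475 -0.050
3 -1 -0.273 -0.455
4 -1 -0.455 -0.091
5 -1 -0.291 -0.419
6 4 2.062 -0.123
7 4 0.945 2.111
8 4 1.950 0.100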